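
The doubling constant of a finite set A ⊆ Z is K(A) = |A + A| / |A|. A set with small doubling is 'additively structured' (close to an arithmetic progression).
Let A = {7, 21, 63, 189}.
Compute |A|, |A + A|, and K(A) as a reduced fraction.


|A| = 4.
Compute A + A by enumerating all 16 pairs.
A + A = {14, 28, 42, 70, 84, 126, 196, 210, 252, 378}, so |A + A| = 10.
K = |A + A| / |A| = 10/4 = 5/2 ≈ 2.5000.
Reference: AP of size 4 gives K = 7/4 ≈ 1.7500; a fully generic set of size 4 gives K ≈ 2.5000.

|A| = 4, |A + A| = 10, K = 10/4 = 5/2.


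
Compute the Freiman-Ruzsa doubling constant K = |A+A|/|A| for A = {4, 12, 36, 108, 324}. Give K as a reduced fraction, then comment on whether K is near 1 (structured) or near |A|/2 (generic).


|A| = 5.
Compute A + A by enumerating all 25 pairs.
A + A = {8, 16, 24, 40, 48, 72, 112, 120, 144, 216, 328, 336, 360, 432, 648}, so |A + A| = 15.
K = |A + A| / |A| = 15/5 = 3/1 ≈ 3.0000.
Reference: AP of size 5 gives K = 9/5 ≈ 1.8000; a fully generic set of size 5 gives K ≈ 3.0000.

|A| = 5, |A + A| = 15, K = 15/5 = 3/1.


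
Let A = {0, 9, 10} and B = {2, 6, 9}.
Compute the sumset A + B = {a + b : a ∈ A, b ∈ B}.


A + B = {a + b : a ∈ A, b ∈ B}.
Enumerate all |A|·|B| = 3·3 = 9 pairs (a, b) and collect distinct sums.
a = 0: 0+2=2, 0+6=6, 0+9=9
a = 9: 9+2=11, 9+6=15, 9+9=18
a = 10: 10+2=12, 10+6=16, 10+9=19
Collecting distinct sums: A + B = {2, 6, 9, 11, 12, 15, 16, 18, 19}
|A + B| = 9

A + B = {2, 6, 9, 11, 12, 15, 16, 18, 19}


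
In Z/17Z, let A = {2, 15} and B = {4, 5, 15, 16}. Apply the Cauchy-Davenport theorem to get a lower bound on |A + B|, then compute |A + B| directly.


Cauchy-Davenport: |A + B| ≥ min(p, |A| + |B| - 1) for A, B nonempty in Z/pZ.
|A| = 2, |B| = 4, p = 17.
CD lower bound = min(17, 2 + 4 - 1) = min(17, 5) = 5.
Compute A + B mod 17 directly:
a = 2: 2+4=6, 2+5=7, 2+15=0, 2+16=1
a = 15: 15+4=2, 15+5=3, 15+15=13, 15+16=14
A + B = {0, 1, 2, 3, 6, 7, 13, 14}, so |A + B| = 8.
Verify: 8 ≥ 5? Yes ✓.

CD lower bound = 5, actual |A + B| = 8.


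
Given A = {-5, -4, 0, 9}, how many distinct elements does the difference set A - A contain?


A - A = {a - a' : a, a' ∈ A}; |A| = 4.
Bounds: 2|A|-1 ≤ |A - A| ≤ |A|² - |A| + 1, i.e. 7 ≤ |A - A| ≤ 13.
Note: 0 ∈ A - A always (from a - a). The set is symmetric: if d ∈ A - A then -d ∈ A - A.
Enumerate nonzero differences d = a - a' with a > a' (then include -d):
Positive differences: {1, 4, 5, 9, 13, 14}
Full difference set: {0} ∪ (positive diffs) ∪ (negative diffs).
|A - A| = 1 + 2·6 = 13 (matches direct enumeration: 13).

|A - A| = 13


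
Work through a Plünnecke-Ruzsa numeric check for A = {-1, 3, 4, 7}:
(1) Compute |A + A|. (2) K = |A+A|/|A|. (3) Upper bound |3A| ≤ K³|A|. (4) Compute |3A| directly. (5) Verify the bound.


|A| = 4.
Step 1: Compute A + A by enumerating all 16 pairs.
A + A = {-2, 2, 3, 6, 7, 8, 10, 11, 14}, so |A + A| = 9.
Step 2: Doubling constant K = |A + A|/|A| = 9/4 = 9/4 ≈ 2.2500.
Step 3: Plünnecke-Ruzsa gives |3A| ≤ K³·|A| = (2.2500)³ · 4 ≈ 45.5625.
Step 4: Compute 3A = A + A + A directly by enumerating all triples (a,b,c) ∈ A³; |3A| = 16.
Step 5: Check 16 ≤ 45.5625? Yes ✓.

K = 9/4, Plünnecke-Ruzsa bound K³|A| ≈ 45.5625, |3A| = 16, inequality holds.


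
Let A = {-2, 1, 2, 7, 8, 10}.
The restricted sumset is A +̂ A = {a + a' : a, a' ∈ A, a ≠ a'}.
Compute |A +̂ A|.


Restricted sumset: A +̂ A = {a + a' : a ∈ A, a' ∈ A, a ≠ a'}.
Equivalently, take A + A and drop any sum 2a that is achievable ONLY as a + a for a ∈ A (i.e. sums representable only with equal summands).
Enumerate pairs (a, a') with a < a' (symmetric, so each unordered pair gives one sum; this covers all a ≠ a'):
  -2 + 1 = -1
  -2 + 2 = 0
  -2 + 7 = 5
  -2 + 8 = 6
  -2 + 10 = 8
  1 + 2 = 3
  1 + 7 = 8
  1 + 8 = 9
  1 + 10 = 11
  2 + 7 = 9
  2 + 8 = 10
  2 + 10 = 12
  7 + 8 = 15
  7 + 10 = 17
  8 + 10 = 18
Collected distinct sums: {-1, 0, 3, 5, 6, 8, 9, 10, 11, 12, 15, 17, 18}
|A +̂ A| = 13
(Reference bound: |A +̂ A| ≥ 2|A| - 3 for |A| ≥ 2, with |A| = 6 giving ≥ 9.)

|A +̂ A| = 13


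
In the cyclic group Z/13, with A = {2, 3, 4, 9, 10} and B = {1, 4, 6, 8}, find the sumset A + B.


Work in Z/13Z: reduce every sum a + b modulo 13.
Enumerate all 20 pairs:
a = 2: 2+1=3, 2+4=6, 2+6=8, 2+8=10
a = 3: 3+1=4, 3+4=7, 3+6=9, 3+8=11
a = 4: 4+1=5, 4+4=8, 4+6=10, 4+8=12
a = 9: 9+1=10, 9+4=0, 9+6=2, 9+8=4
a = 10: 10+1=11, 10+4=1, 10+6=3, 10+8=5
Distinct residues collected: {0, 1, 2, 3, 4, 5, 6, 7, 8, 9, 10, 11, 12}
|A + B| = 13 (out of 13 total residues).

A + B = {0, 1, 2, 3, 4, 5, 6, 7, 8, 9, 10, 11, 12}


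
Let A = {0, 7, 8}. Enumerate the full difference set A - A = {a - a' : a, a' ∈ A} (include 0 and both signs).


A - A = {a - a' : a, a' ∈ A}.
Compute a - a' for each ordered pair (a, a'):
a = 0: 0-0=0, 0-7=-7, 0-8=-8
a = 7: 7-0=7, 7-7=0, 7-8=-1
a = 8: 8-0=8, 8-7=1, 8-8=0
Collecting distinct values (and noting 0 appears from a-a):
A - A = {-8, -7, -1, 0, 1, 7, 8}
|A - A| = 7

A - A = {-8, -7, -1, 0, 1, 7, 8}


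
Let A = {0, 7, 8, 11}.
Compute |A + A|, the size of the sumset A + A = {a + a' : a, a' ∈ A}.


A + A = {a + a' : a, a' ∈ A}; |A| = 4.
General bounds: 2|A| - 1 ≤ |A + A| ≤ |A|(|A|+1)/2, i.e. 7 ≤ |A + A| ≤ 10.
Lower bound 2|A|-1 is attained iff A is an arithmetic progression.
Enumerate sums a + a' for a ≤ a' (symmetric, so this suffices):
a = 0: 0+0=0, 0+7=7, 0+8=8, 0+11=11
a = 7: 7+7=14, 7+8=15, 7+11=18
a = 8: 8+8=16, 8+11=19
a = 11: 11+11=22
Distinct sums: {0, 7, 8, 11, 14, 15, 16, 18, 19, 22}
|A + A| = 10

|A + A| = 10


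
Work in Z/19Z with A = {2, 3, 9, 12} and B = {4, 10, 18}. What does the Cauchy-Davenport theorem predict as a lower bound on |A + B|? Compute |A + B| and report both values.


Cauchy-Davenport: |A + B| ≥ min(p, |A| + |B| - 1) for A, B nonempty in Z/pZ.
|A| = 4, |B| = 3, p = 19.
CD lower bound = min(19, 4 + 3 - 1) = min(19, 6) = 6.
Compute A + B mod 19 directly:
a = 2: 2+4=6, 2+10=12, 2+18=1
a = 3: 3+4=7, 3+10=13, 3+18=2
a = 9: 9+4=13, 9+10=0, 9+18=8
a = 12: 12+4=16, 12+10=3, 12+18=11
A + B = {0, 1, 2, 3, 6, 7, 8, 11, 12, 13, 16}, so |A + B| = 11.
Verify: 11 ≥ 6? Yes ✓.

CD lower bound = 6, actual |A + B| = 11.


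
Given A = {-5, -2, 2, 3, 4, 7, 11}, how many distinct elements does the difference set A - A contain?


A - A = {a - a' : a, a' ∈ A}; |A| = 7.
Bounds: 2|A|-1 ≤ |A - A| ≤ |A|² - |A| + 1, i.e. 13 ≤ |A - A| ≤ 43.
Note: 0 ∈ A - A always (from a - a). The set is symmetric: if d ∈ A - A then -d ∈ A - A.
Enumerate nonzero differences d = a - a' with a > a' (then include -d):
Positive differences: {1, 2, 3, 4, 5, 6, 7, 8, 9, 12, 13, 16}
Full difference set: {0} ∪ (positive diffs) ∪ (negative diffs).
|A - A| = 1 + 2·12 = 25 (matches direct enumeration: 25).

|A - A| = 25


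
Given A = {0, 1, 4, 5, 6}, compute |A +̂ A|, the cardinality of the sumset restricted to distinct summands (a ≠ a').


Restricted sumset: A +̂ A = {a + a' : a ∈ A, a' ∈ A, a ≠ a'}.
Equivalently, take A + A and drop any sum 2a that is achievable ONLY as a + a for a ∈ A (i.e. sums representable only with equal summands).
Enumerate pairs (a, a') with a < a' (symmetric, so each unordered pair gives one sum; this covers all a ≠ a'):
  0 + 1 = 1
  0 + 4 = 4
  0 + 5 = 5
  0 + 6 = 6
  1 + 4 = 5
  1 + 5 = 6
  1 + 6 = 7
  4 + 5 = 9
  4 + 6 = 10
  5 + 6 = 11
Collected distinct sums: {1, 4, 5, 6, 7, 9, 10, 11}
|A +̂ A| = 8
(Reference bound: |A +̂ A| ≥ 2|A| - 3 for |A| ≥ 2, with |A| = 5 giving ≥ 7.)

|A +̂ A| = 8


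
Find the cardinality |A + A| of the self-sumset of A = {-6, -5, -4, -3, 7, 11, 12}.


A + A = {a + a' : a, a' ∈ A}; |A| = 7.
General bounds: 2|A| - 1 ≤ |A + A| ≤ |A|(|A|+1)/2, i.e. 13 ≤ |A + A| ≤ 28.
Lower bound 2|A|-1 is attained iff A is an arithmetic progression.
Enumerate sums a + a' for a ≤ a' (symmetric, so this suffices):
a = -6: -6+-6=-12, -6+-5=-11, -6+-4=-10, -6+-3=-9, -6+7=1, -6+11=5, -6+12=6
a = -5: -5+-5=-10, -5+-4=-9, -5+-3=-8, -5+7=2, -5+11=6, -5+12=7
a = -4: -4+-4=-8, -4+-3=-7, -4+7=3, -4+11=7, -4+12=8
a = -3: -3+-3=-6, -3+7=4, -3+11=8, -3+12=9
a = 7: 7+7=14, 7+11=18, 7+12=19
a = 11: 11+11=22, 11+12=23
a = 12: 12+12=24
Distinct sums: {-12, -11, -10, -9, -8, -7, -6, 1, 2, 3, 4, 5, 6, 7, 8, 9, 14, 18, 19, 22, 23, 24}
|A + A| = 22

|A + A| = 22


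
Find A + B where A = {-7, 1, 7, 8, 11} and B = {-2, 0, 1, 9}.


A + B = {a + b : a ∈ A, b ∈ B}.
Enumerate all |A|·|B| = 5·4 = 20 pairs (a, b) and collect distinct sums.
a = -7: -7+-2=-9, -7+0=-7, -7+1=-6, -7+9=2
a = 1: 1+-2=-1, 1+0=1, 1+1=2, 1+9=10
a = 7: 7+-2=5, 7+0=7, 7+1=8, 7+9=16
a = 8: 8+-2=6, 8+0=8, 8+1=9, 8+9=17
a = 11: 11+-2=9, 11+0=11, 11+1=12, 11+9=20
Collecting distinct sums: A + B = {-9, -7, -6, -1, 1, 2, 5, 6, 7, 8, 9, 10, 11, 12, 16, 17, 20}
|A + B| = 17

A + B = {-9, -7, -6, -1, 1, 2, 5, 6, 7, 8, 9, 10, 11, 12, 16, 17, 20}


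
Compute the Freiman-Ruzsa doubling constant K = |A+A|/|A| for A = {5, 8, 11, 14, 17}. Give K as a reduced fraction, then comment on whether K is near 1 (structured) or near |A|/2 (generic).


|A| = 5.
Compute A + A by enumerating all 25 pairs.
A + A = {10, 13, 16, 19, 22, 25, 28, 31, 34}, so |A + A| = 9.
K = |A + A| / |A| = 9/5 (already in lowest terms) ≈ 1.8000.
Reference: AP of size 5 gives K = 9/5 ≈ 1.8000; a fully generic set of size 5 gives K ≈ 3.0000.

|A| = 5, |A + A| = 9, K = 9/5.


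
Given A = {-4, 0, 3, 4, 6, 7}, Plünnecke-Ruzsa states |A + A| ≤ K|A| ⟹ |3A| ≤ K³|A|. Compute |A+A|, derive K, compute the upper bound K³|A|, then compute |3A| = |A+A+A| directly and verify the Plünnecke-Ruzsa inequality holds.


|A| = 6.
Step 1: Compute A + A by enumerating all 36 pairs.
A + A = {-8, -4, -1, 0, 2, 3, 4, 6, 7, 8, 9, 10, 11, 12, 13, 14}, so |A + A| = 16.
Step 2: Doubling constant K = |A + A|/|A| = 16/6 = 16/6 ≈ 2.6667.
Step 3: Plünnecke-Ruzsa gives |3A| ≤ K³·|A| = (2.6667)³ · 6 ≈ 113.7778.
Step 4: Compute 3A = A + A + A directly by enumerating all triples (a,b,c) ∈ A³; |3A| = 27.
Step 5: Check 27 ≤ 113.7778? Yes ✓.

K = 16/6, Plünnecke-Ruzsa bound K³|A| ≈ 113.7778, |3A| = 27, inequality holds.


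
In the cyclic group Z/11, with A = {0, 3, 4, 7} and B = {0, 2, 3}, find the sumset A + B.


Work in Z/11Z: reduce every sum a + b modulo 11.
Enumerate all 12 pairs:
a = 0: 0+0=0, 0+2=2, 0+3=3
a = 3: 3+0=3, 3+2=5, 3+3=6
a = 4: 4+0=4, 4+2=6, 4+3=7
a = 7: 7+0=7, 7+2=9, 7+3=10
Distinct residues collected: {0, 2, 3, 4, 5, 6, 7, 9, 10}
|A + B| = 9 (out of 11 total residues).

A + B = {0, 2, 3, 4, 5, 6, 7, 9, 10}


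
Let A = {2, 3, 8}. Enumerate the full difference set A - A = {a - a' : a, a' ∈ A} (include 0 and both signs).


A - A = {a - a' : a, a' ∈ A}.
Compute a - a' for each ordered pair (a, a'):
a = 2: 2-2=0, 2-3=-1, 2-8=-6
a = 3: 3-2=1, 3-3=0, 3-8=-5
a = 8: 8-2=6, 8-3=5, 8-8=0
Collecting distinct values (and noting 0 appears from a-a):
A - A = {-6, -5, -1, 0, 1, 5, 6}
|A - A| = 7

A - A = {-6, -5, -1, 0, 1, 5, 6}


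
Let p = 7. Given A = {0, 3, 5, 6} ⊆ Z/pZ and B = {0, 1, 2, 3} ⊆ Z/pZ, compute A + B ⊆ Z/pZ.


Work in Z/7Z: reduce every sum a + b modulo 7.
Enumerate all 16 pairs:
a = 0: 0+0=0, 0+1=1, 0+2=2, 0+3=3
a = 3: 3+0=3, 3+1=4, 3+2=5, 3+3=6
a = 5: 5+0=5, 5+1=6, 5+2=0, 5+3=1
a = 6: 6+0=6, 6+1=0, 6+2=1, 6+3=2
Distinct residues collected: {0, 1, 2, 3, 4, 5, 6}
|A + B| = 7 (out of 7 total residues).

A + B = {0, 1, 2, 3, 4, 5, 6}


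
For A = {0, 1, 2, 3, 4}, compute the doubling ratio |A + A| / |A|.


|A| = 5.
Compute A + A by enumerating all 25 pairs.
A + A = {0, 1, 2, 3, 4, 5, 6, 7, 8}, so |A + A| = 9.
K = |A + A| / |A| = 9/5 (already in lowest terms) ≈ 1.8000.
Reference: AP of size 5 gives K = 9/5 ≈ 1.8000; a fully generic set of size 5 gives K ≈ 3.0000.

|A| = 5, |A + A| = 9, K = 9/5.


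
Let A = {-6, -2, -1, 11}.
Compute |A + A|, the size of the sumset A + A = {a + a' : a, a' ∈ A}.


A + A = {a + a' : a, a' ∈ A}; |A| = 4.
General bounds: 2|A| - 1 ≤ |A + A| ≤ |A|(|A|+1)/2, i.e. 7 ≤ |A + A| ≤ 10.
Lower bound 2|A|-1 is attained iff A is an arithmetic progression.
Enumerate sums a + a' for a ≤ a' (symmetric, so this suffices):
a = -6: -6+-6=-12, -6+-2=-8, -6+-1=-7, -6+11=5
a = -2: -2+-2=-4, -2+-1=-3, -2+11=9
a = -1: -1+-1=-2, -1+11=10
a = 11: 11+11=22
Distinct sums: {-12, -8, -7, -4, -3, -2, 5, 9, 10, 22}
|A + A| = 10

|A + A| = 10


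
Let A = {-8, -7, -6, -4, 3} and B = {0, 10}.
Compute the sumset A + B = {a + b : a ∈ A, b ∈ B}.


A + B = {a + b : a ∈ A, b ∈ B}.
Enumerate all |A|·|B| = 5·2 = 10 pairs (a, b) and collect distinct sums.
a = -8: -8+0=-8, -8+10=2
a = -7: -7+0=-7, -7+10=3
a = -6: -6+0=-6, -6+10=4
a = -4: -4+0=-4, -4+10=6
a = 3: 3+0=3, 3+10=13
Collecting distinct sums: A + B = {-8, -7, -6, -4, 2, 3, 4, 6, 13}
|A + B| = 9

A + B = {-8, -7, -6, -4, 2, 3, 4, 6, 13}


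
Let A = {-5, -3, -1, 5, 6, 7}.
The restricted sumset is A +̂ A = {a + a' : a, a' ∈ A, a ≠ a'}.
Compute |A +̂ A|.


Restricted sumset: A +̂ A = {a + a' : a ∈ A, a' ∈ A, a ≠ a'}.
Equivalently, take A + A and drop any sum 2a that is achievable ONLY as a + a for a ∈ A (i.e. sums representable only with equal summands).
Enumerate pairs (a, a') with a < a' (symmetric, so each unordered pair gives one sum; this covers all a ≠ a'):
  -5 + -3 = -8
  -5 + -1 = -6
  -5 + 5 = 0
  -5 + 6 = 1
  -5 + 7 = 2
  -3 + -1 = -4
  -3 + 5 = 2
  -3 + 6 = 3
  -3 + 7 = 4
  -1 + 5 = 4
  -1 + 6 = 5
  -1 + 7 = 6
  5 + 6 = 11
  5 + 7 = 12
  6 + 7 = 13
Collected distinct sums: {-8, -6, -4, 0, 1, 2, 3, 4, 5, 6, 11, 12, 13}
|A +̂ A| = 13
(Reference bound: |A +̂ A| ≥ 2|A| - 3 for |A| ≥ 2, with |A| = 6 giving ≥ 9.)

|A +̂ A| = 13


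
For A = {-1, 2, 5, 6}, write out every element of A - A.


A - A = {a - a' : a, a' ∈ A}.
Compute a - a' for each ordered pair (a, a'):
a = -1: -1--1=0, -1-2=-3, -1-5=-6, -1-6=-7
a = 2: 2--1=3, 2-2=0, 2-5=-3, 2-6=-4
a = 5: 5--1=6, 5-2=3, 5-5=0, 5-6=-1
a = 6: 6--1=7, 6-2=4, 6-5=1, 6-6=0
Collecting distinct values (and noting 0 appears from a-a):
A - A = {-7, -6, -4, -3, -1, 0, 1, 3, 4, 6, 7}
|A - A| = 11

A - A = {-7, -6, -4, -3, -1, 0, 1, 3, 4, 6, 7}


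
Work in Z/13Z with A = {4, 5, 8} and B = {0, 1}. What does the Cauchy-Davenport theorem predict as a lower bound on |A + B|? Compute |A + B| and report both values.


Cauchy-Davenport: |A + B| ≥ min(p, |A| + |B| - 1) for A, B nonempty in Z/pZ.
|A| = 3, |B| = 2, p = 13.
CD lower bound = min(13, 3 + 2 - 1) = min(13, 4) = 4.
Compute A + B mod 13 directly:
a = 4: 4+0=4, 4+1=5
a = 5: 5+0=5, 5+1=6
a = 8: 8+0=8, 8+1=9
A + B = {4, 5, 6, 8, 9}, so |A + B| = 5.
Verify: 5 ≥ 4? Yes ✓.

CD lower bound = 4, actual |A + B| = 5.


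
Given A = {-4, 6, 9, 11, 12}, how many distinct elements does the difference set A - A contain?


A - A = {a - a' : a, a' ∈ A}; |A| = 5.
Bounds: 2|A|-1 ≤ |A - A| ≤ |A|² - |A| + 1, i.e. 9 ≤ |A - A| ≤ 21.
Note: 0 ∈ A - A always (from a - a). The set is symmetric: if d ∈ A - A then -d ∈ A - A.
Enumerate nonzero differences d = a - a' with a > a' (then include -d):
Positive differences: {1, 2, 3, 5, 6, 10, 13, 15, 16}
Full difference set: {0} ∪ (positive diffs) ∪ (negative diffs).
|A - A| = 1 + 2·9 = 19 (matches direct enumeration: 19).

|A - A| = 19


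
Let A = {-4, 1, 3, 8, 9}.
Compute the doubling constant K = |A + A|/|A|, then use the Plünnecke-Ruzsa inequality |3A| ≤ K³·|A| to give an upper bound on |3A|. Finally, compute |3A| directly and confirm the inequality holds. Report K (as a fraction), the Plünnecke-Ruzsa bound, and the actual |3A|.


|A| = 5.
Step 1: Compute A + A by enumerating all 25 pairs.
A + A = {-8, -3, -1, 2, 4, 5, 6, 9, 10, 11, 12, 16, 17, 18}, so |A + A| = 14.
Step 2: Doubling constant K = |A + A|/|A| = 14/5 = 14/5 ≈ 2.8000.
Step 3: Plünnecke-Ruzsa gives |3A| ≤ K³·|A| = (2.8000)³ · 5 ≈ 109.7600.
Step 4: Compute 3A = A + A + A directly by enumerating all triples (a,b,c) ∈ A³; |3A| = 28.
Step 5: Check 28 ≤ 109.7600? Yes ✓.

K = 14/5, Plünnecke-Ruzsa bound K³|A| ≈ 109.7600, |3A| = 28, inequality holds.


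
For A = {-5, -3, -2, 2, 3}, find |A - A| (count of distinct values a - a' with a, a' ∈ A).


A - A = {a - a' : a, a' ∈ A}; |A| = 5.
Bounds: 2|A|-1 ≤ |A - A| ≤ |A|² - |A| + 1, i.e. 9 ≤ |A - A| ≤ 21.
Note: 0 ∈ A - A always (from a - a). The set is symmetric: if d ∈ A - A then -d ∈ A - A.
Enumerate nonzero differences d = a - a' with a > a' (then include -d):
Positive differences: {1, 2, 3, 4, 5, 6, 7, 8}
Full difference set: {0} ∪ (positive diffs) ∪ (negative diffs).
|A - A| = 1 + 2·8 = 17 (matches direct enumeration: 17).

|A - A| = 17


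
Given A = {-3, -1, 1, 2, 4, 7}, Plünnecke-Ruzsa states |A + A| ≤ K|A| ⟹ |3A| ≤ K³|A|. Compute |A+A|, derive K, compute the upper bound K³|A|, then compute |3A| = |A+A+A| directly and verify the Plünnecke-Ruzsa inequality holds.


|A| = 6.
Step 1: Compute A + A by enumerating all 36 pairs.
A + A = {-6, -4, -2, -1, 0, 1, 2, 3, 4, 5, 6, 8, 9, 11, 14}, so |A + A| = 15.
Step 2: Doubling constant K = |A + A|/|A| = 15/6 = 15/6 ≈ 2.5000.
Step 3: Plünnecke-Ruzsa gives |3A| ≤ K³·|A| = (2.5000)³ · 6 ≈ 93.7500.
Step 4: Compute 3A = A + A + A directly by enumerating all triples (a,b,c) ∈ A³; |3A| = 25.
Step 5: Check 25 ≤ 93.7500? Yes ✓.

K = 15/6, Plünnecke-Ruzsa bound K³|A| ≈ 93.7500, |3A| = 25, inequality holds.


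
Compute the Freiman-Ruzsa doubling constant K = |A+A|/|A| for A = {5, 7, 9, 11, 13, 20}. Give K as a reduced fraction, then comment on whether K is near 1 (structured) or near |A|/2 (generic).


|A| = 6.
Compute A + A by enumerating all 36 pairs.
A + A = {10, 12, 14, 16, 18, 20, 22, 24, 25, 26, 27, 29, 31, 33, 40}, so |A + A| = 15.
K = |A + A| / |A| = 15/6 = 5/2 ≈ 2.5000.
Reference: AP of size 6 gives K = 11/6 ≈ 1.8333; a fully generic set of size 6 gives K ≈ 3.5000.

|A| = 6, |A + A| = 15, K = 15/6 = 5/2.


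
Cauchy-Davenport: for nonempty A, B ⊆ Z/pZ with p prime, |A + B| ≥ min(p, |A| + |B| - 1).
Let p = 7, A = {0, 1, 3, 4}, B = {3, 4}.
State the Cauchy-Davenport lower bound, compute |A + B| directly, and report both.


Cauchy-Davenport: |A + B| ≥ min(p, |A| + |B| - 1) for A, B nonempty in Z/pZ.
|A| = 4, |B| = 2, p = 7.
CD lower bound = min(7, 4 + 2 - 1) = min(7, 5) = 5.
Compute A + B mod 7 directly:
a = 0: 0+3=3, 0+4=4
a = 1: 1+3=4, 1+4=5
a = 3: 3+3=6, 3+4=0
a = 4: 4+3=0, 4+4=1
A + B = {0, 1, 3, 4, 5, 6}, so |A + B| = 6.
Verify: 6 ≥ 5? Yes ✓.

CD lower bound = 5, actual |A + B| = 6.


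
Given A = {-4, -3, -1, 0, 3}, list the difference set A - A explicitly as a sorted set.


A - A = {a - a' : a, a' ∈ A}.
Compute a - a' for each ordered pair (a, a'):
a = -4: -4--4=0, -4--3=-1, -4--1=-3, -4-0=-4, -4-3=-7
a = -3: -3--4=1, -3--3=0, -3--1=-2, -3-0=-3, -3-3=-6
a = -1: -1--4=3, -1--3=2, -1--1=0, -1-0=-1, -1-3=-4
a = 0: 0--4=4, 0--3=3, 0--1=1, 0-0=0, 0-3=-3
a = 3: 3--4=7, 3--3=6, 3--1=4, 3-0=3, 3-3=0
Collecting distinct values (and noting 0 appears from a-a):
A - A = {-7, -6, -4, -3, -2, -1, 0, 1, 2, 3, 4, 6, 7}
|A - A| = 13

A - A = {-7, -6, -4, -3, -2, -1, 0, 1, 2, 3, 4, 6, 7}


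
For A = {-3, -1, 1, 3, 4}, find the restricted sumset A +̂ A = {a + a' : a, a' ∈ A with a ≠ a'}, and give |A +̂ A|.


Restricted sumset: A +̂ A = {a + a' : a ∈ A, a' ∈ A, a ≠ a'}.
Equivalently, take A + A and drop any sum 2a that is achievable ONLY as a + a for a ∈ A (i.e. sums representable only with equal summands).
Enumerate pairs (a, a') with a < a' (symmetric, so each unordered pair gives one sum; this covers all a ≠ a'):
  -3 + -1 = -4
  -3 + 1 = -2
  -3 + 3 = 0
  -3 + 4 = 1
  -1 + 1 = 0
  -1 + 3 = 2
  -1 + 4 = 3
  1 + 3 = 4
  1 + 4 = 5
  3 + 4 = 7
Collected distinct sums: {-4, -2, 0, 1, 2, 3, 4, 5, 7}
|A +̂ A| = 9
(Reference bound: |A +̂ A| ≥ 2|A| - 3 for |A| ≥ 2, with |A| = 5 giving ≥ 7.)

|A +̂ A| = 9


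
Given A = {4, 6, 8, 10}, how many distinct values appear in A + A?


A + A = {a + a' : a, a' ∈ A}; |A| = 4.
General bounds: 2|A| - 1 ≤ |A + A| ≤ |A|(|A|+1)/2, i.e. 7 ≤ |A + A| ≤ 10.
Lower bound 2|A|-1 is attained iff A is an arithmetic progression.
Enumerate sums a + a' for a ≤ a' (symmetric, so this suffices):
a = 4: 4+4=8, 4+6=10, 4+8=12, 4+10=14
a = 6: 6+6=12, 6+8=14, 6+10=16
a = 8: 8+8=16, 8+10=18
a = 10: 10+10=20
Distinct sums: {8, 10, 12, 14, 16, 18, 20}
|A + A| = 7

|A + A| = 7


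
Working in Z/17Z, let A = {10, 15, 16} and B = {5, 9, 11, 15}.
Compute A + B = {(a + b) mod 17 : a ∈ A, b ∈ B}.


Work in Z/17Z: reduce every sum a + b modulo 17.
Enumerate all 12 pairs:
a = 10: 10+5=15, 10+9=2, 10+11=4, 10+15=8
a = 15: 15+5=3, 15+9=7, 15+11=9, 15+15=13
a = 16: 16+5=4, 16+9=8, 16+11=10, 16+15=14
Distinct residues collected: {2, 3, 4, 7, 8, 9, 10, 13, 14, 15}
|A + B| = 10 (out of 17 total residues).

A + B = {2, 3, 4, 7, 8, 9, 10, 13, 14, 15}


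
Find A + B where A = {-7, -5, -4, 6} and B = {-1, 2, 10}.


A + B = {a + b : a ∈ A, b ∈ B}.
Enumerate all |A|·|B| = 4·3 = 12 pairs (a, b) and collect distinct sums.
a = -7: -7+-1=-8, -7+2=-5, -7+10=3
a = -5: -5+-1=-6, -5+2=-3, -5+10=5
a = -4: -4+-1=-5, -4+2=-2, -4+10=6
a = 6: 6+-1=5, 6+2=8, 6+10=16
Collecting distinct sums: A + B = {-8, -6, -5, -3, -2, 3, 5, 6, 8, 16}
|A + B| = 10

A + B = {-8, -6, -5, -3, -2, 3, 5, 6, 8, 16}


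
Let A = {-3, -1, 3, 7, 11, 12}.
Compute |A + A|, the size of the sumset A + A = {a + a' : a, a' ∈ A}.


A + A = {a + a' : a, a' ∈ A}; |A| = 6.
General bounds: 2|A| - 1 ≤ |A + A| ≤ |A|(|A|+1)/2, i.e. 11 ≤ |A + A| ≤ 21.
Lower bound 2|A|-1 is attained iff A is an arithmetic progression.
Enumerate sums a + a' for a ≤ a' (symmetric, so this suffices):
a = -3: -3+-3=-6, -3+-1=-4, -3+3=0, -3+7=4, -3+11=8, -3+12=9
a = -1: -1+-1=-2, -1+3=2, -1+7=6, -1+11=10, -1+12=11
a = 3: 3+3=6, 3+7=10, 3+11=14, 3+12=15
a = 7: 7+7=14, 7+11=18, 7+12=19
a = 11: 11+11=22, 11+12=23
a = 12: 12+12=24
Distinct sums: {-6, -4, -2, 0, 2, 4, 6, 8, 9, 10, 11, 14, 15, 18, 19, 22, 23, 24}
|A + A| = 18

|A + A| = 18


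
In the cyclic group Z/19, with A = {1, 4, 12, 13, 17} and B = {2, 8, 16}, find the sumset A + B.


Work in Z/19Z: reduce every sum a + b modulo 19.
Enumerate all 15 pairs:
a = 1: 1+2=3, 1+8=9, 1+16=17
a = 4: 4+2=6, 4+8=12, 4+16=1
a = 12: 12+2=14, 12+8=1, 12+16=9
a = 13: 13+2=15, 13+8=2, 13+16=10
a = 17: 17+2=0, 17+8=6, 17+16=14
Distinct residues collected: {0, 1, 2, 3, 6, 9, 10, 12, 14, 15, 17}
|A + B| = 11 (out of 19 total residues).

A + B = {0, 1, 2, 3, 6, 9, 10, 12, 14, 15, 17}


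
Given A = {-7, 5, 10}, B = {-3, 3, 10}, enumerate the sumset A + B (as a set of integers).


A + B = {a + b : a ∈ A, b ∈ B}.
Enumerate all |A|·|B| = 3·3 = 9 pairs (a, b) and collect distinct sums.
a = -7: -7+-3=-10, -7+3=-4, -7+10=3
a = 5: 5+-3=2, 5+3=8, 5+10=15
a = 10: 10+-3=7, 10+3=13, 10+10=20
Collecting distinct sums: A + B = {-10, -4, 2, 3, 7, 8, 13, 15, 20}
|A + B| = 9

A + B = {-10, -4, 2, 3, 7, 8, 13, 15, 20}


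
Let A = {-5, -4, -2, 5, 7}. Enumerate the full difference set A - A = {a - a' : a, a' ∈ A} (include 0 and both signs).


A - A = {a - a' : a, a' ∈ A}.
Compute a - a' for each ordered pair (a, a'):
a = -5: -5--5=0, -5--4=-1, -5--2=-3, -5-5=-10, -5-7=-12
a = -4: -4--5=1, -4--4=0, -4--2=-2, -4-5=-9, -4-7=-11
a = -2: -2--5=3, -2--4=2, -2--2=0, -2-5=-7, -2-7=-9
a = 5: 5--5=10, 5--4=9, 5--2=7, 5-5=0, 5-7=-2
a = 7: 7--5=12, 7--4=11, 7--2=9, 7-5=2, 7-7=0
Collecting distinct values (and noting 0 appears from a-a):
A - A = {-12, -11, -10, -9, -7, -3, -2, -1, 0, 1, 2, 3, 7, 9, 10, 11, 12}
|A - A| = 17

A - A = {-12, -11, -10, -9, -7, -3, -2, -1, 0, 1, 2, 3, 7, 9, 10, 11, 12}


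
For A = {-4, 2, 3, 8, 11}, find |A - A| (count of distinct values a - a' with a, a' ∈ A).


A - A = {a - a' : a, a' ∈ A}; |A| = 5.
Bounds: 2|A|-1 ≤ |A - A| ≤ |A|² - |A| + 1, i.e. 9 ≤ |A - A| ≤ 21.
Note: 0 ∈ A - A always (from a - a). The set is symmetric: if d ∈ A - A then -d ∈ A - A.
Enumerate nonzero differences d = a - a' with a > a' (then include -d):
Positive differences: {1, 3, 5, 6, 7, 8, 9, 12, 15}
Full difference set: {0} ∪ (positive diffs) ∪ (negative diffs).
|A - A| = 1 + 2·9 = 19 (matches direct enumeration: 19).

|A - A| = 19


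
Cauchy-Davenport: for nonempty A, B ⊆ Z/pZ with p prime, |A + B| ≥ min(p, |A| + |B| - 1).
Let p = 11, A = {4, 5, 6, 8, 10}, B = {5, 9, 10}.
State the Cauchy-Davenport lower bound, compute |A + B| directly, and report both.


Cauchy-Davenport: |A + B| ≥ min(p, |A| + |B| - 1) for A, B nonempty in Z/pZ.
|A| = 5, |B| = 3, p = 11.
CD lower bound = min(11, 5 + 3 - 1) = min(11, 7) = 7.
Compute A + B mod 11 directly:
a = 4: 4+5=9, 4+9=2, 4+10=3
a = 5: 5+5=10, 5+9=3, 5+10=4
a = 6: 6+5=0, 6+9=4, 6+10=5
a = 8: 8+5=2, 8+9=6, 8+10=7
a = 10: 10+5=4, 10+9=8, 10+10=9
A + B = {0, 2, 3, 4, 5, 6, 7, 8, 9, 10}, so |A + B| = 10.
Verify: 10 ≥ 7? Yes ✓.

CD lower bound = 7, actual |A + B| = 10.


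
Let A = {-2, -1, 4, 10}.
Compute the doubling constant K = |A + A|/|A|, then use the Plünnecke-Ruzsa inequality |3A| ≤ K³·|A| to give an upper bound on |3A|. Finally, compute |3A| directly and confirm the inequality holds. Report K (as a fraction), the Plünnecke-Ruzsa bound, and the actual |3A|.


|A| = 4.
Step 1: Compute A + A by enumerating all 16 pairs.
A + A = {-4, -3, -2, 2, 3, 8, 9, 14, 20}, so |A + A| = 9.
Step 2: Doubling constant K = |A + A|/|A| = 9/4 = 9/4 ≈ 2.2500.
Step 3: Plünnecke-Ruzsa gives |3A| ≤ K³·|A| = (2.2500)³ · 4 ≈ 45.5625.
Step 4: Compute 3A = A + A + A directly by enumerating all triples (a,b,c) ∈ A³; |3A| = 16.
Step 5: Check 16 ≤ 45.5625? Yes ✓.

K = 9/4, Plünnecke-Ruzsa bound K³|A| ≈ 45.5625, |3A| = 16, inequality holds.


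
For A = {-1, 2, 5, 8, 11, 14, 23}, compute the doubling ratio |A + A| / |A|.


|A| = 7.
Compute A + A by enumerating all 49 pairs.
A + A = {-2, 1, 4, 7, 10, 13, 16, 19, 22, 25, 28, 31, 34, 37, 46}, so |A + A| = 15.
K = |A + A| / |A| = 15/7 (already in lowest terms) ≈ 2.1429.
Reference: AP of size 7 gives K = 13/7 ≈ 1.8571; a fully generic set of size 7 gives K ≈ 4.0000.

|A| = 7, |A + A| = 15, K = 15/7.


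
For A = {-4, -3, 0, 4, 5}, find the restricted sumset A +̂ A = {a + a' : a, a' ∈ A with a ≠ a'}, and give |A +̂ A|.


Restricted sumset: A +̂ A = {a + a' : a ∈ A, a' ∈ A, a ≠ a'}.
Equivalently, take A + A and drop any sum 2a that is achievable ONLY as a + a for a ∈ A (i.e. sums representable only with equal summands).
Enumerate pairs (a, a') with a < a' (symmetric, so each unordered pair gives one sum; this covers all a ≠ a'):
  -4 + -3 = -7
  -4 + 0 = -4
  -4 + 4 = 0
  -4 + 5 = 1
  -3 + 0 = -3
  -3 + 4 = 1
  -3 + 5 = 2
  0 + 4 = 4
  0 + 5 = 5
  4 + 5 = 9
Collected distinct sums: {-7, -4, -3, 0, 1, 2, 4, 5, 9}
|A +̂ A| = 9
(Reference bound: |A +̂ A| ≥ 2|A| - 3 for |A| ≥ 2, with |A| = 5 giving ≥ 7.)

|A +̂ A| = 9


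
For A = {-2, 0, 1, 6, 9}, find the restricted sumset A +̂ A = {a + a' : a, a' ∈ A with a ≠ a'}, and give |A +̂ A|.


Restricted sumset: A +̂ A = {a + a' : a ∈ A, a' ∈ A, a ≠ a'}.
Equivalently, take A + A and drop any sum 2a that is achievable ONLY as a + a for a ∈ A (i.e. sums representable only with equal summands).
Enumerate pairs (a, a') with a < a' (symmetric, so each unordered pair gives one sum; this covers all a ≠ a'):
  -2 + 0 = -2
  -2 + 1 = -1
  -2 + 6 = 4
  -2 + 9 = 7
  0 + 1 = 1
  0 + 6 = 6
  0 + 9 = 9
  1 + 6 = 7
  1 + 9 = 10
  6 + 9 = 15
Collected distinct sums: {-2, -1, 1, 4, 6, 7, 9, 10, 15}
|A +̂ A| = 9
(Reference bound: |A +̂ A| ≥ 2|A| - 3 for |A| ≥ 2, with |A| = 5 giving ≥ 7.)

|A +̂ A| = 9


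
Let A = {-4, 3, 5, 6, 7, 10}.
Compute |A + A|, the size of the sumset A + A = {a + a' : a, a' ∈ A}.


A + A = {a + a' : a, a' ∈ A}; |A| = 6.
General bounds: 2|A| - 1 ≤ |A + A| ≤ |A|(|A|+1)/2, i.e. 11 ≤ |A + A| ≤ 21.
Lower bound 2|A|-1 is attained iff A is an arithmetic progression.
Enumerate sums a + a' for a ≤ a' (symmetric, so this suffices):
a = -4: -4+-4=-8, -4+3=-1, -4+5=1, -4+6=2, -4+7=3, -4+10=6
a = 3: 3+3=6, 3+5=8, 3+6=9, 3+7=10, 3+10=13
a = 5: 5+5=10, 5+6=11, 5+7=12, 5+10=15
a = 6: 6+6=12, 6+7=13, 6+10=16
a = 7: 7+7=14, 7+10=17
a = 10: 10+10=20
Distinct sums: {-8, -1, 1, 2, 3, 6, 8, 9, 10, 11, 12, 13, 14, 15, 16, 17, 20}
|A + A| = 17

|A + A| = 17


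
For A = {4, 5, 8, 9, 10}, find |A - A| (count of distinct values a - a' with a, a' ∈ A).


A - A = {a - a' : a, a' ∈ A}; |A| = 5.
Bounds: 2|A|-1 ≤ |A - A| ≤ |A|² - |A| + 1, i.e. 9 ≤ |A - A| ≤ 21.
Note: 0 ∈ A - A always (from a - a). The set is symmetric: if d ∈ A - A then -d ∈ A - A.
Enumerate nonzero differences d = a - a' with a > a' (then include -d):
Positive differences: {1, 2, 3, 4, 5, 6}
Full difference set: {0} ∪ (positive diffs) ∪ (negative diffs).
|A - A| = 1 + 2·6 = 13 (matches direct enumeration: 13).

|A - A| = 13


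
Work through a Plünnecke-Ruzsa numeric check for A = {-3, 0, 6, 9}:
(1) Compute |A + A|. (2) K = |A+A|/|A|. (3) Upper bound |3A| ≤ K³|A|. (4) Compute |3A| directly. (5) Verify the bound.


|A| = 4.
Step 1: Compute A + A by enumerating all 16 pairs.
A + A = {-6, -3, 0, 3, 6, 9, 12, 15, 18}, so |A + A| = 9.
Step 2: Doubling constant K = |A + A|/|A| = 9/4 = 9/4 ≈ 2.2500.
Step 3: Plünnecke-Ruzsa gives |3A| ≤ K³·|A| = (2.2500)³ · 4 ≈ 45.5625.
Step 4: Compute 3A = A + A + A directly by enumerating all triples (a,b,c) ∈ A³; |3A| = 13.
Step 5: Check 13 ≤ 45.5625? Yes ✓.

K = 9/4, Plünnecke-Ruzsa bound K³|A| ≈ 45.5625, |3A| = 13, inequality holds.


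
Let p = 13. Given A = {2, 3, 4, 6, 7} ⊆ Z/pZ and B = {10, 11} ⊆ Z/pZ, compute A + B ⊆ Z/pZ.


Work in Z/13Z: reduce every sum a + b modulo 13.
Enumerate all 10 pairs:
a = 2: 2+10=12, 2+11=0
a = 3: 3+10=0, 3+11=1
a = 4: 4+10=1, 4+11=2
a = 6: 6+10=3, 6+11=4
a = 7: 7+10=4, 7+11=5
Distinct residues collected: {0, 1, 2, 3, 4, 5, 12}
|A + B| = 7 (out of 13 total residues).

A + B = {0, 1, 2, 3, 4, 5, 12}


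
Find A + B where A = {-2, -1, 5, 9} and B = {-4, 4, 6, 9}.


A + B = {a + b : a ∈ A, b ∈ B}.
Enumerate all |A|·|B| = 4·4 = 16 pairs (a, b) and collect distinct sums.
a = -2: -2+-4=-6, -2+4=2, -2+6=4, -2+9=7
a = -1: -1+-4=-5, -1+4=3, -1+6=5, -1+9=8
a = 5: 5+-4=1, 5+4=9, 5+6=11, 5+9=14
a = 9: 9+-4=5, 9+4=13, 9+6=15, 9+9=18
Collecting distinct sums: A + B = {-6, -5, 1, 2, 3, 4, 5, 7, 8, 9, 11, 13, 14, 15, 18}
|A + B| = 15

A + B = {-6, -5, 1, 2, 3, 4, 5, 7, 8, 9, 11, 13, 14, 15, 18}


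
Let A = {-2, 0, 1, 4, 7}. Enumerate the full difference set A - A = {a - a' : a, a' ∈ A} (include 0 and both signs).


A - A = {a - a' : a, a' ∈ A}.
Compute a - a' for each ordered pair (a, a'):
a = -2: -2--2=0, -2-0=-2, -2-1=-3, -2-4=-6, -2-7=-9
a = 0: 0--2=2, 0-0=0, 0-1=-1, 0-4=-4, 0-7=-7
a = 1: 1--2=3, 1-0=1, 1-1=0, 1-4=-3, 1-7=-6
a = 4: 4--2=6, 4-0=4, 4-1=3, 4-4=0, 4-7=-3
a = 7: 7--2=9, 7-0=7, 7-1=6, 7-4=3, 7-7=0
Collecting distinct values (and noting 0 appears from a-a):
A - A = {-9, -7, -6, -4, -3, -2, -1, 0, 1, 2, 3, 4, 6, 7, 9}
|A - A| = 15

A - A = {-9, -7, -6, -4, -3, -2, -1, 0, 1, 2, 3, 4, 6, 7, 9}


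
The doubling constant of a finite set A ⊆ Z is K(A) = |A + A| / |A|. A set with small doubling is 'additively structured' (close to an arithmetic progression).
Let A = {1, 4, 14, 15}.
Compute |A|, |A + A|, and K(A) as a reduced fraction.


|A| = 4.
Compute A + A by enumerating all 16 pairs.
A + A = {2, 5, 8, 15, 16, 18, 19, 28, 29, 30}, so |A + A| = 10.
K = |A + A| / |A| = 10/4 = 5/2 ≈ 2.5000.
Reference: AP of size 4 gives K = 7/4 ≈ 1.7500; a fully generic set of size 4 gives K ≈ 2.5000.

|A| = 4, |A + A| = 10, K = 10/4 = 5/2.


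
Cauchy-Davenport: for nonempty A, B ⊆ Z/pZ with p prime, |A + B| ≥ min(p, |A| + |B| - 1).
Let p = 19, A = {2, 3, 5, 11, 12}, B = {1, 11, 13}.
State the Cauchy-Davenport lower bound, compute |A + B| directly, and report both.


Cauchy-Davenport: |A + B| ≥ min(p, |A| + |B| - 1) for A, B nonempty in Z/pZ.
|A| = 5, |B| = 3, p = 19.
CD lower bound = min(19, 5 + 3 - 1) = min(19, 7) = 7.
Compute A + B mod 19 directly:
a = 2: 2+1=3, 2+11=13, 2+13=15
a = 3: 3+1=4, 3+11=14, 3+13=16
a = 5: 5+1=6, 5+11=16, 5+13=18
a = 11: 11+1=12, 11+11=3, 11+13=5
a = 12: 12+1=13, 12+11=4, 12+13=6
A + B = {3, 4, 5, 6, 12, 13, 14, 15, 16, 18}, so |A + B| = 10.
Verify: 10 ≥ 7? Yes ✓.

CD lower bound = 7, actual |A + B| = 10.


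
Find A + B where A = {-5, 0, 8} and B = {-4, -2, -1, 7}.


A + B = {a + b : a ∈ A, b ∈ B}.
Enumerate all |A|·|B| = 3·4 = 12 pairs (a, b) and collect distinct sums.
a = -5: -5+-4=-9, -5+-2=-7, -5+-1=-6, -5+7=2
a = 0: 0+-4=-4, 0+-2=-2, 0+-1=-1, 0+7=7
a = 8: 8+-4=4, 8+-2=6, 8+-1=7, 8+7=15
Collecting distinct sums: A + B = {-9, -7, -6, -4, -2, -1, 2, 4, 6, 7, 15}
|A + B| = 11

A + B = {-9, -7, -6, -4, -2, -1, 2, 4, 6, 7, 15}


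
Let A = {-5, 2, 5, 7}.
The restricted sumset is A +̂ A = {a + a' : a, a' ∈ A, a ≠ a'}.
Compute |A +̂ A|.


Restricted sumset: A +̂ A = {a + a' : a ∈ A, a' ∈ A, a ≠ a'}.
Equivalently, take A + A and drop any sum 2a that is achievable ONLY as a + a for a ∈ A (i.e. sums representable only with equal summands).
Enumerate pairs (a, a') with a < a' (symmetric, so each unordered pair gives one sum; this covers all a ≠ a'):
  -5 + 2 = -3
  -5 + 5 = 0
  -5 + 7 = 2
  2 + 5 = 7
  2 + 7 = 9
  5 + 7 = 12
Collected distinct sums: {-3, 0, 2, 7, 9, 12}
|A +̂ A| = 6
(Reference bound: |A +̂ A| ≥ 2|A| - 3 for |A| ≥ 2, with |A| = 4 giving ≥ 5.)

|A +̂ A| = 6


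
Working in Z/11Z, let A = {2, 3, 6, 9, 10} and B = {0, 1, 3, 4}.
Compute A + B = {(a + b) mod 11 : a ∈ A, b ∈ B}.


Work in Z/11Z: reduce every sum a + b modulo 11.
Enumerate all 20 pairs:
a = 2: 2+0=2, 2+1=3, 2+3=5, 2+4=6
a = 3: 3+0=3, 3+1=4, 3+3=6, 3+4=7
a = 6: 6+0=6, 6+1=7, 6+3=9, 6+4=10
a = 9: 9+0=9, 9+1=10, 9+3=1, 9+4=2
a = 10: 10+0=10, 10+1=0, 10+3=2, 10+4=3
Distinct residues collected: {0, 1, 2, 3, 4, 5, 6, 7, 9, 10}
|A + B| = 10 (out of 11 total residues).

A + B = {0, 1, 2, 3, 4, 5, 6, 7, 9, 10}


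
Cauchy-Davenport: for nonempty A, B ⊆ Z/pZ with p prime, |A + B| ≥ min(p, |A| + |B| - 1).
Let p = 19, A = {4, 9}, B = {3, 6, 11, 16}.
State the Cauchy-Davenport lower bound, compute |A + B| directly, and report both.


Cauchy-Davenport: |A + B| ≥ min(p, |A| + |B| - 1) for A, B nonempty in Z/pZ.
|A| = 2, |B| = 4, p = 19.
CD lower bound = min(19, 2 + 4 - 1) = min(19, 5) = 5.
Compute A + B mod 19 directly:
a = 4: 4+3=7, 4+6=10, 4+11=15, 4+16=1
a = 9: 9+3=12, 9+6=15, 9+11=1, 9+16=6
A + B = {1, 6, 7, 10, 12, 15}, so |A + B| = 6.
Verify: 6 ≥ 5? Yes ✓.

CD lower bound = 5, actual |A + B| = 6.


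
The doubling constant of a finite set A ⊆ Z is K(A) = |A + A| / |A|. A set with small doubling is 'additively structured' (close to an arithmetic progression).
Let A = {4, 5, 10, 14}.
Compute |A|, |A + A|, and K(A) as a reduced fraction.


|A| = 4.
Compute A + A by enumerating all 16 pairs.
A + A = {8, 9, 10, 14, 15, 18, 19, 20, 24, 28}, so |A + A| = 10.
K = |A + A| / |A| = 10/4 = 5/2 ≈ 2.5000.
Reference: AP of size 4 gives K = 7/4 ≈ 1.7500; a fully generic set of size 4 gives K ≈ 2.5000.

|A| = 4, |A + A| = 10, K = 10/4 = 5/2.


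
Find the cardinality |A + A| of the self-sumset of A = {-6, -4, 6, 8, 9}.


A + A = {a + a' : a, a' ∈ A}; |A| = 5.
General bounds: 2|A| - 1 ≤ |A + A| ≤ |A|(|A|+1)/2, i.e. 9 ≤ |A + A| ≤ 15.
Lower bound 2|A|-1 is attained iff A is an arithmetic progression.
Enumerate sums a + a' for a ≤ a' (symmetric, so this suffices):
a = -6: -6+-6=-12, -6+-4=-10, -6+6=0, -6+8=2, -6+9=3
a = -4: -4+-4=-8, -4+6=2, -4+8=4, -4+9=5
a = 6: 6+6=12, 6+8=14, 6+9=15
a = 8: 8+8=16, 8+9=17
a = 9: 9+9=18
Distinct sums: {-12, -10, -8, 0, 2, 3, 4, 5, 12, 14, 15, 16, 17, 18}
|A + A| = 14

|A + A| = 14


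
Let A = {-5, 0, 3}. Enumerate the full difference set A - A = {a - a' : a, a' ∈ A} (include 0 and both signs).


A - A = {a - a' : a, a' ∈ A}.
Compute a - a' for each ordered pair (a, a'):
a = -5: -5--5=0, -5-0=-5, -5-3=-8
a = 0: 0--5=5, 0-0=0, 0-3=-3
a = 3: 3--5=8, 3-0=3, 3-3=0
Collecting distinct values (and noting 0 appears from a-a):
A - A = {-8, -5, -3, 0, 3, 5, 8}
|A - A| = 7

A - A = {-8, -5, -3, 0, 3, 5, 8}


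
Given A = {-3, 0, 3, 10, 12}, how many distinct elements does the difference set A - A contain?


A - A = {a - a' : a, a' ∈ A}; |A| = 5.
Bounds: 2|A|-1 ≤ |A - A| ≤ |A|² - |A| + 1, i.e. 9 ≤ |A - A| ≤ 21.
Note: 0 ∈ A - A always (from a - a). The set is symmetric: if d ∈ A - A then -d ∈ A - A.
Enumerate nonzero differences d = a - a' with a > a' (then include -d):
Positive differences: {2, 3, 6, 7, 9, 10, 12, 13, 15}
Full difference set: {0} ∪ (positive diffs) ∪ (negative diffs).
|A - A| = 1 + 2·9 = 19 (matches direct enumeration: 19).

|A - A| = 19


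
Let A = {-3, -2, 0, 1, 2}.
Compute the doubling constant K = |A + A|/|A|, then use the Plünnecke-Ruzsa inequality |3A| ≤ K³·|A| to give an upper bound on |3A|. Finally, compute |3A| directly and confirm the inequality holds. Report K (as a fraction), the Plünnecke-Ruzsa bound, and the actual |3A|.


|A| = 5.
Step 1: Compute A + A by enumerating all 25 pairs.
A + A = {-6, -5, -4, -3, -2, -1, 0, 1, 2, 3, 4}, so |A + A| = 11.
Step 2: Doubling constant K = |A + A|/|A| = 11/5 = 11/5 ≈ 2.2000.
Step 3: Plünnecke-Ruzsa gives |3A| ≤ K³·|A| = (2.2000)³ · 5 ≈ 53.2400.
Step 4: Compute 3A = A + A + A directly by enumerating all triples (a,b,c) ∈ A³; |3A| = 16.
Step 5: Check 16 ≤ 53.2400? Yes ✓.

K = 11/5, Plünnecke-Ruzsa bound K³|A| ≈ 53.2400, |3A| = 16, inequality holds.


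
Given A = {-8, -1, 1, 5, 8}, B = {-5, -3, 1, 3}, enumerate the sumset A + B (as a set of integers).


A + B = {a + b : a ∈ A, b ∈ B}.
Enumerate all |A|·|B| = 5·4 = 20 pairs (a, b) and collect distinct sums.
a = -8: -8+-5=-13, -8+-3=-11, -8+1=-7, -8+3=-5
a = -1: -1+-5=-6, -1+-3=-4, -1+1=0, -1+3=2
a = 1: 1+-5=-4, 1+-3=-2, 1+1=2, 1+3=4
a = 5: 5+-5=0, 5+-3=2, 5+1=6, 5+3=8
a = 8: 8+-5=3, 8+-3=5, 8+1=9, 8+3=11
Collecting distinct sums: A + B = {-13, -11, -7, -6, -5, -4, -2, 0, 2, 3, 4, 5, 6, 8, 9, 11}
|A + B| = 16

A + B = {-13, -11, -7, -6, -5, -4, -2, 0, 2, 3, 4, 5, 6, 8, 9, 11}


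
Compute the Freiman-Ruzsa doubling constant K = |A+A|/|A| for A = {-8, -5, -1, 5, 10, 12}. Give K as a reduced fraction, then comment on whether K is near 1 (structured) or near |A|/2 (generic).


|A| = 6.
Compute A + A by enumerating all 36 pairs.
A + A = {-16, -13, -10, -9, -6, -3, -2, 0, 2, 4, 5, 7, 9, 10, 11, 15, 17, 20, 22, 24}, so |A + A| = 20.
K = |A + A| / |A| = 20/6 = 10/3 ≈ 3.3333.
Reference: AP of size 6 gives K = 11/6 ≈ 1.8333; a fully generic set of size 6 gives K ≈ 3.5000.

|A| = 6, |A + A| = 20, K = 20/6 = 10/3.


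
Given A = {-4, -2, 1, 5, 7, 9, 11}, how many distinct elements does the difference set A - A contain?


A - A = {a - a' : a, a' ∈ A}; |A| = 7.
Bounds: 2|A|-1 ≤ |A - A| ≤ |A|² - |A| + 1, i.e. 13 ≤ |A - A| ≤ 43.
Note: 0 ∈ A - A always (from a - a). The set is symmetric: if d ∈ A - A then -d ∈ A - A.
Enumerate nonzero differences d = a - a' with a > a' (then include -d):
Positive differences: {2, 3, 4, 5, 6, 7, 8, 9, 10, 11, 13, 15}
Full difference set: {0} ∪ (positive diffs) ∪ (negative diffs).
|A - A| = 1 + 2·12 = 25 (matches direct enumeration: 25).

|A - A| = 25


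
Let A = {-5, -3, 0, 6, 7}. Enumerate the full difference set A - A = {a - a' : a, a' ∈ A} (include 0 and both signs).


A - A = {a - a' : a, a' ∈ A}.
Compute a - a' for each ordered pair (a, a'):
a = -5: -5--5=0, -5--3=-2, -5-0=-5, -5-6=-11, -5-7=-12
a = -3: -3--5=2, -3--3=0, -3-0=-3, -3-6=-9, -3-7=-10
a = 0: 0--5=5, 0--3=3, 0-0=0, 0-6=-6, 0-7=-7
a = 6: 6--5=11, 6--3=9, 6-0=6, 6-6=0, 6-7=-1
a = 7: 7--5=12, 7--3=10, 7-0=7, 7-6=1, 7-7=0
Collecting distinct values (and noting 0 appears from a-a):
A - A = {-12, -11, -10, -9, -7, -6, -5, -3, -2, -1, 0, 1, 2, 3, 5, 6, 7, 9, 10, 11, 12}
|A - A| = 21

A - A = {-12, -11, -10, -9, -7, -6, -5, -3, -2, -1, 0, 1, 2, 3, 5, 6, 7, 9, 10, 11, 12}


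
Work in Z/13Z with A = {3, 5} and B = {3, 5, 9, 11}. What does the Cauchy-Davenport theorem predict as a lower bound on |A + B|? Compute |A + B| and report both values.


Cauchy-Davenport: |A + B| ≥ min(p, |A| + |B| - 1) for A, B nonempty in Z/pZ.
|A| = 2, |B| = 4, p = 13.
CD lower bound = min(13, 2 + 4 - 1) = min(13, 5) = 5.
Compute A + B mod 13 directly:
a = 3: 3+3=6, 3+5=8, 3+9=12, 3+11=1
a = 5: 5+3=8, 5+5=10, 5+9=1, 5+11=3
A + B = {1, 3, 6, 8, 10, 12}, so |A + B| = 6.
Verify: 6 ≥ 5? Yes ✓.

CD lower bound = 5, actual |A + B| = 6.
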